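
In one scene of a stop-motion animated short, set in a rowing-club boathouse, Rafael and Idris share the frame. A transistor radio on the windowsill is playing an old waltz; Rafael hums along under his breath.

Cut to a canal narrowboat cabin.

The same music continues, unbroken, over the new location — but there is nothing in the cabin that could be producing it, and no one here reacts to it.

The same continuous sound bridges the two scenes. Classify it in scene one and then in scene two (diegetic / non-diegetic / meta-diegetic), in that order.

diegetic, non-diegetic

Scene one: a transistor radio is an on-screen source and Rafael reacts to it → diegetic.
Scene two: there is no source in the cabin and no one hears it — it's now underscore → non-diegetic.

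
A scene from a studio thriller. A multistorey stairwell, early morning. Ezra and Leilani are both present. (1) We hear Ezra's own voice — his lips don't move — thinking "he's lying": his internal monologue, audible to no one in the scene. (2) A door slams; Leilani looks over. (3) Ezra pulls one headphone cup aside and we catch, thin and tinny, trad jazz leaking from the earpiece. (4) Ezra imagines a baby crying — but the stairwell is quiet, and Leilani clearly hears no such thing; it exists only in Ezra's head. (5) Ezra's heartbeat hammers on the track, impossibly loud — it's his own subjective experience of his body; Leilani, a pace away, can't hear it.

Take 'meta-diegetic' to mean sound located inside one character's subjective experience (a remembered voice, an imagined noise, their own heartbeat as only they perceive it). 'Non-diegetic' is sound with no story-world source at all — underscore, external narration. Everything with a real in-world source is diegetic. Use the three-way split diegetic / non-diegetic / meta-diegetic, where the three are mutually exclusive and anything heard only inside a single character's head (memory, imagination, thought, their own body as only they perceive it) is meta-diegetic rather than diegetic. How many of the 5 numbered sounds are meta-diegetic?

3

Sound (1): it's Ezra's unspoken thought, heard only by the audience via his subjectivity, so meta-diegetic.
(2) is diegetic: a door is a real object/event in the scene's world.
(3) it's leaking from a physical pair of headphones in the scene → diegetic.
(4) is meta-diegetic: subjective to Ezra: the stairwell is silent and Leilani hears nothing.
Sound (5): a subjective body sound — Ezra's private perception, inaudible to Leilani, so meta-diegetic.
So 3 of the 5 are meta-diegetic: (1), (4), (5).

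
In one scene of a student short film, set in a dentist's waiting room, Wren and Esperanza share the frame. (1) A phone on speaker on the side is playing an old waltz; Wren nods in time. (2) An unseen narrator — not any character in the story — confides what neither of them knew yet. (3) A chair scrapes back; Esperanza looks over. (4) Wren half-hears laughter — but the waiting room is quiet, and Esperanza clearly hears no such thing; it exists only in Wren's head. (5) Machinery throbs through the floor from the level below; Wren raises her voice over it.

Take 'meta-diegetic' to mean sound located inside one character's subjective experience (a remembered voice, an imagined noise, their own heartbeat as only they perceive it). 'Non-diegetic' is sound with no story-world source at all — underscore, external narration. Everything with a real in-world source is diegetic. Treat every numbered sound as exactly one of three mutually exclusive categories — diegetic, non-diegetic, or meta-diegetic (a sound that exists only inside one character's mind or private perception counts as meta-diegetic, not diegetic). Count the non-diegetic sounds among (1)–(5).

1

(1) is diegetic: the music comes from an on-screen device that Wren responds to.
Sound (2): external voice-over — not a character, not heard by anyone in the scene, so non-diegetic.
(3) the sound comes from a chair physically present in the location → diegetic.
Sound (4): Wren alone 'hears' it — an imagined sound, not present in the space, so meta-diegetic.
(5) is diegetic: it's the actual ambient sound of the location.
Non-diegetic: (2) — that's 1.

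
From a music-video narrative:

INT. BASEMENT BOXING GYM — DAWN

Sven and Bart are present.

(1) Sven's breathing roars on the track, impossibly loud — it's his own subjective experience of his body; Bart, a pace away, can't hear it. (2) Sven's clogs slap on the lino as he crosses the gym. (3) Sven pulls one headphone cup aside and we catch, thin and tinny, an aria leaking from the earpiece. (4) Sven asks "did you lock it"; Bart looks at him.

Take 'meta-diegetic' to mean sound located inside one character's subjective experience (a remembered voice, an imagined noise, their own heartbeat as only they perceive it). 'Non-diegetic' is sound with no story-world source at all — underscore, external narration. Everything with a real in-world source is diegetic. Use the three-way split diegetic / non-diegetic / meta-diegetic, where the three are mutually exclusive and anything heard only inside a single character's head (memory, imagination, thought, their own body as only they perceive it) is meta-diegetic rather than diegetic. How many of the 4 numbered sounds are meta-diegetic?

Sound (1): point-of-audition from inside Sven's body; not a sound in the room, so meta-diegetic.
Sound (2): a character's body making contact with the set — an in-world sound, so diegetic.
Sound (3): the headphones are an on-screen source, so diegetic.
(4) is diegetic: Sven is a character speaking aloud in the scene.
Meta-diegetic: (1) — that's 1.

1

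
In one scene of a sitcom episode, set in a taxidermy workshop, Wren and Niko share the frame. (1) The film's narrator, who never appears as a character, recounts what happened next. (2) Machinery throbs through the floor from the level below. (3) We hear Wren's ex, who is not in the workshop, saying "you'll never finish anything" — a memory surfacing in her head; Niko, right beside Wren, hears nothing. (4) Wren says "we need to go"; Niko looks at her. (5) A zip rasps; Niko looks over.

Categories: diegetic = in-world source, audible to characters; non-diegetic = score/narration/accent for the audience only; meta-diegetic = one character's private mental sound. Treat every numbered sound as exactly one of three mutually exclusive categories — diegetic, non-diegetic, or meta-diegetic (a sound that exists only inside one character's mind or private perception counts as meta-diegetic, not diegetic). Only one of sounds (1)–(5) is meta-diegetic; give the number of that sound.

(1) the narrator exists outside the story world, addressing only the audience → non-diegetic.
(2) is diegetic: it's the actual ambient sound of the location.
(3) it's Wren's recollection rendered as sound; the other character can't hear it → meta-diegetic.
(4) is diegetic: spoken by a character present in the story world.
(5) is diegetic: a zip is a real object/event in the scene's world.
Only (3) is meta-diegetic.

3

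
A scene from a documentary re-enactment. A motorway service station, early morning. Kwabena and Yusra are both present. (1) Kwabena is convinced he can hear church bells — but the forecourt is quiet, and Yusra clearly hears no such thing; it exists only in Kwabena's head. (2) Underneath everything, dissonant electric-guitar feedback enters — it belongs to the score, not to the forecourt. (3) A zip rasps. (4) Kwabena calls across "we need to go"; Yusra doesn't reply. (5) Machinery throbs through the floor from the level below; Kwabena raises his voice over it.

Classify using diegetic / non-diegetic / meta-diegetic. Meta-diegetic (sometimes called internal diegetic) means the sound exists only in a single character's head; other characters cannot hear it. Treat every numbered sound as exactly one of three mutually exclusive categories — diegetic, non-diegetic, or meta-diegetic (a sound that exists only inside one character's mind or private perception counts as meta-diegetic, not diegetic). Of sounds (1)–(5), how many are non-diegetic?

1

(1) is meta-diegetic: Kwabena alone 'hears' it — an imagined sound, not present in the space.
(2) is non-diegetic: nothing in the forecourt produces it and the characters don't hear it — pure soundtrack.
Sound (3): the sound comes from a zip physically present in the location, so diegetic.
(4) is diegetic: spoken by a character present in the story world.
Sound (5): ambient/room sound belonging to the story's physical space, so diegetic.
Non-diegetic: (2) — that's 1.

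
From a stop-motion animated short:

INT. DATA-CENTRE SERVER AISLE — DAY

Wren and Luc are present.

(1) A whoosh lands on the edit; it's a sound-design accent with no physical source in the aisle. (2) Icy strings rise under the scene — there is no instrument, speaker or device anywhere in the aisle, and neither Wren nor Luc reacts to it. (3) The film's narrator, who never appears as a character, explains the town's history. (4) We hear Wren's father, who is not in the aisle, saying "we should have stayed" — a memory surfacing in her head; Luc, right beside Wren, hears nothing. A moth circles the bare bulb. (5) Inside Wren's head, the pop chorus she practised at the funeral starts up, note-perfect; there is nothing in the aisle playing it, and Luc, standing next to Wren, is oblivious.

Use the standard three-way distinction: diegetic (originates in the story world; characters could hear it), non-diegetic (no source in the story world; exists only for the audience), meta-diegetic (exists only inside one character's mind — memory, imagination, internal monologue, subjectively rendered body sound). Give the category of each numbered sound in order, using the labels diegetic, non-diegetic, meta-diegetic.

non-diegetic, non-diegetic, non-diegetic, meta-diegetic, meta-diegetic

(1) is non-diegetic: an editorial stinger — it belongs to the cut, not the story world.
(2) score with no on-screen or off-screen source; it exists for the audience alone → non-diegetic.
(3) commentary laid over the scene from outside the fiction → non-diegetic.
Sound (4): a remembered line, private to Wren — not present in the room, not audible to Luc, so meta-diegetic.
(5) it lives in Wren's subjectivity, not in the aisle → meta-diegetic.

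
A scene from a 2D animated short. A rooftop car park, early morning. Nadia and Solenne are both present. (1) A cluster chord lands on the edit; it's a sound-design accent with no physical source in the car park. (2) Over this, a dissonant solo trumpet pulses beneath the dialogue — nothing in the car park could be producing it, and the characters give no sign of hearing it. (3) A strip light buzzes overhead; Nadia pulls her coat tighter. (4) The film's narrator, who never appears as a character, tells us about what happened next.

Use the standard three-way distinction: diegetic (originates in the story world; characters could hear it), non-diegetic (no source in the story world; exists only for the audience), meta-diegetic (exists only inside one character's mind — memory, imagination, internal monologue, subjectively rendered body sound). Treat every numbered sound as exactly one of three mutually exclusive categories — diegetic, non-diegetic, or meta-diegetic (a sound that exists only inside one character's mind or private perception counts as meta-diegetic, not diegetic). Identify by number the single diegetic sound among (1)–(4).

3

(1) is non-diegetic: nothing in the scene produces it; it's an accent added for the audience.
(2) is non-diegetic: nothing in the car park produces it and the characters don't hear it — pure soundtrack.
(3) a strip light is part of the location's real environment → diegetic.
Sound (4): external voice-over — not a character, not heard by anyone in the scene, so non-diegetic.
Only (3) is diegetic.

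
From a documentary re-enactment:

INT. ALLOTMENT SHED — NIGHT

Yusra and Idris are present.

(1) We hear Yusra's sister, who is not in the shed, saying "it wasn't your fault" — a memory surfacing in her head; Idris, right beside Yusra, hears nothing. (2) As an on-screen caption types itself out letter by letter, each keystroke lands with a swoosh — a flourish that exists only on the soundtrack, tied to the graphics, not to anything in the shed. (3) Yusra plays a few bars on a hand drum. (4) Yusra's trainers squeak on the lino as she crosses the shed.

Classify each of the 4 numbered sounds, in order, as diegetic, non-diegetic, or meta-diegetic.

meta-diegetic, non-diegetic, diegetic, diegetic

(1) it's Yusra's recollection rendered as sound; the other character can't hear it → meta-diegetic.
Sound (2): it accompanies on-screen graphics, not anything inside the story world, so non-diegetic.
Sound (3): a character is playing a hand drum on screen, so diegetic.
(4) it's the physical sound of Yusra moving in the space → diegetic.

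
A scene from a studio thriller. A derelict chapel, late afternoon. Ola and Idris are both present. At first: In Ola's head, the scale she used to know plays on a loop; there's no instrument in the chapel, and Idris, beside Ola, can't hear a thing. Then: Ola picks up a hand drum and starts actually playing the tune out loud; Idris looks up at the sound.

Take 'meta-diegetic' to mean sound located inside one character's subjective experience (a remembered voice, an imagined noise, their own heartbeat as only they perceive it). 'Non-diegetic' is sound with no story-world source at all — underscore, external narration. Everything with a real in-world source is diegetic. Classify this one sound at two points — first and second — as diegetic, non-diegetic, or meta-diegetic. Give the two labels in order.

meta-diegetic, diegetic

First: the tune exists only as Ola's private memory; Idris can't hear it → meta-diegetic.
Second: Ola is now producing it live on a hand drum, in the room, and Idris hears it → diegetic.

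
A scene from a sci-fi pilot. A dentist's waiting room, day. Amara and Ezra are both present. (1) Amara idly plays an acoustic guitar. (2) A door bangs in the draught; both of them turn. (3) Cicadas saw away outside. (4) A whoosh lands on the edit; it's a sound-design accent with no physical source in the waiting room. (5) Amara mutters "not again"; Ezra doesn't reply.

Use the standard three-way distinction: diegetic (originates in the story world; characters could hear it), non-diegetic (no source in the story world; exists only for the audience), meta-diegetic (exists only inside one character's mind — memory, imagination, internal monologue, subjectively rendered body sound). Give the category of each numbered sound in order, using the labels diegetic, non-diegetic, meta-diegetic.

diegetic, diegetic, diegetic, non-diegetic, diegetic

(1) a character is playing an acoustic guitar on screen → diegetic.
(2) a door is a real object/event in the scene's world → diegetic.
(3) ambient/room sound belonging to the story's physical space → diegetic.
(4) an editorial stinger — it belongs to the cut, not the story world → non-diegetic.
Sound (5): Amara is a character speaking aloud in the scene, so diegetic.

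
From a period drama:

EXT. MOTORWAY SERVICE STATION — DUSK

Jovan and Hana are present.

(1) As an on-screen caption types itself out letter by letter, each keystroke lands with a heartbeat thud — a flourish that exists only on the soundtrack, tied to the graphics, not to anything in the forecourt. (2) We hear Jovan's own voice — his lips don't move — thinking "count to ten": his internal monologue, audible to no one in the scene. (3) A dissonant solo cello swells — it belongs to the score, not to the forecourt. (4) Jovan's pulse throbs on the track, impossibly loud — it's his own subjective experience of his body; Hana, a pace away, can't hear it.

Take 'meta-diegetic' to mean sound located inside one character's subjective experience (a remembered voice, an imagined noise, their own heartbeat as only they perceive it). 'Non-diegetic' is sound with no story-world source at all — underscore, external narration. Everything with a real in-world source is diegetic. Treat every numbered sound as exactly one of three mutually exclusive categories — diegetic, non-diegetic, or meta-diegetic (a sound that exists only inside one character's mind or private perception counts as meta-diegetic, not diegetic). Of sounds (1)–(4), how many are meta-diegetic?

Sound (1): sound married to a title/caption — outside the diegesis by definition, so non-diegetic.
Sound (2): internal monologue — inside Jovan's mind, not spoken into the scene, so meta-diegetic.
(3) nothing in the forecourt produces it and the characters don't hear it — pure soundtrack → non-diegetic.
(4) is meta-diegetic: a subjective body sound — Jovan's private perception, inaudible to Hana.
Meta-diegetic: (2), (4) — that's 2.

2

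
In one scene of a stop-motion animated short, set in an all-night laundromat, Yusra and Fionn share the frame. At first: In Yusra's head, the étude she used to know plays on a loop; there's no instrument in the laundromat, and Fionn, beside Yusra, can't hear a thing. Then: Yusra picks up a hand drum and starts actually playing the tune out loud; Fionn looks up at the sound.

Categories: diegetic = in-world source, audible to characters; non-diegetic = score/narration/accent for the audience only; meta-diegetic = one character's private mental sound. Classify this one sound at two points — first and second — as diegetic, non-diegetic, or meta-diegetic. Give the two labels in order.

First: the tune exists only as Yusra's private memory; Fionn can't hear it → meta-diegetic.
Second: Yusra is now producing it live on a hand drum, in the room, and Fionn hears it → diegetic.

meta-diegetic, diegetic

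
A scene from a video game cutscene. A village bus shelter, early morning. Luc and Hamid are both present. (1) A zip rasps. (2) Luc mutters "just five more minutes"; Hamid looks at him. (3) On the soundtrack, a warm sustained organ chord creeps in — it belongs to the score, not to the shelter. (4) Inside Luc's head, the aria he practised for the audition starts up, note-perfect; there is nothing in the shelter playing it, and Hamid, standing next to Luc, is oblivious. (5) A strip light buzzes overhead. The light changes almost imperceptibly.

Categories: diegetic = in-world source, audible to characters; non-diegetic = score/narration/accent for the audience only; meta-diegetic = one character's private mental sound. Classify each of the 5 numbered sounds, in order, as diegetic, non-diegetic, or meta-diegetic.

diegetic, diegetic, non-diegetic, meta-diegetic, diegetic

(1) a zip is a real object/event in the scene's world → diegetic.
Sound (2): Luc is a character speaking aloud in the scene, so diegetic.
(3) is non-diegetic: nothing in the shelter produces it and the characters don't hear it — pure soundtrack.
(4) the music is a memory playing inside Luc's mind alone; no real-world source, Hamid can't hear it → meta-diegetic.
(5) is diegetic: a strip light is part of the location's real environment.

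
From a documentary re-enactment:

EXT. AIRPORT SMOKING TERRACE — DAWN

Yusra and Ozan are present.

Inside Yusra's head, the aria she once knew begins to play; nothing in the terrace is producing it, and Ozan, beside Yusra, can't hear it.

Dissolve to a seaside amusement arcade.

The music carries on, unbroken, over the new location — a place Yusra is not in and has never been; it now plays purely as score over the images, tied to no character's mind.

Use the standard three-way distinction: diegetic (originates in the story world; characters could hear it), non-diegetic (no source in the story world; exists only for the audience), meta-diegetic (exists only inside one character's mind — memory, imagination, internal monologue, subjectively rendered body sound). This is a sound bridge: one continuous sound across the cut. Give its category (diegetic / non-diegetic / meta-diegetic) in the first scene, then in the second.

Scene one: the music exists only inside Yusra's mind; Ozan can't hear it → meta-diegetic.
Scene two: it's detached from Yusra entirely and plays over unrelated images with no in-world source — conventional underscore → non-diegetic.

meta-diegetic, non-diegetic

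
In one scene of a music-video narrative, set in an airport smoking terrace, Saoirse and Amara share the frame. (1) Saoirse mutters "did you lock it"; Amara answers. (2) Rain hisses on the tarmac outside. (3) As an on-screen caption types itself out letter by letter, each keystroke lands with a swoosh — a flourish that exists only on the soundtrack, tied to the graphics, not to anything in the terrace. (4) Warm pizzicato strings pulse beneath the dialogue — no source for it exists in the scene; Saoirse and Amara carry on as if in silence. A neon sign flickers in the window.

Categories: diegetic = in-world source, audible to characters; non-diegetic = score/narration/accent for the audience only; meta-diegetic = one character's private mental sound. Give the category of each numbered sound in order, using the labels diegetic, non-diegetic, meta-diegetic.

diegetic, diegetic, non-diegetic, non-diegetic

(1) on-screen dialogue — Saoirse speaks and Amara is there to hear → diegetic.
(2) it's the actual ambient sound of the location → diegetic.
(3) sound married to a title/caption — outside the diegesis by definition → non-diegetic.
(4) is non-diegetic: score with no on-screen or off-screen source; it exists for the audience alone.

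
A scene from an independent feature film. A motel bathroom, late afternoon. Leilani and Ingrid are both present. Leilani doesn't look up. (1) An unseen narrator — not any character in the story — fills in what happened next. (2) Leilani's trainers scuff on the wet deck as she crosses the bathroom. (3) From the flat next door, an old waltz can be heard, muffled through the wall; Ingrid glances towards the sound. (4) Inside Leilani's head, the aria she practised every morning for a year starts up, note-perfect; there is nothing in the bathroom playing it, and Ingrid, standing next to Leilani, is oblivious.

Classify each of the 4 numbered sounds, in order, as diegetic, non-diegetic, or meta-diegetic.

(1) commentary laid over the scene from outside the fiction → non-diegetic.
(2) it's the physical sound of Leilani moving in the space → diegetic.
(3) is diegetic: the music has an off-screen but real-world source and a character hears it.
(4) is meta-diegetic: the music is a memory playing inside Leilani's mind alone; no real-world source, Ingrid can't hear it.

non-diegetic, diegetic, diegetic, meta-diegetic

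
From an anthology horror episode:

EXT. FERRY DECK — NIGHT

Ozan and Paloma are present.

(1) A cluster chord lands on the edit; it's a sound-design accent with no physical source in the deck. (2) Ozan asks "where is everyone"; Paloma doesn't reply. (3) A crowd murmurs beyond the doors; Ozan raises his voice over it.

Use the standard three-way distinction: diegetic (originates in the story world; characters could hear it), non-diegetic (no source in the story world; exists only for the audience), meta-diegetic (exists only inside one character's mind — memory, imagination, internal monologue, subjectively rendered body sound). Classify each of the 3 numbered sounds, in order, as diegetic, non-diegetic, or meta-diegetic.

(1) is non-diegetic: an editorial stinger — it belongs to the cut, not the story world.
(2) Ozan is a character speaking aloud in the scene → diegetic.
(3) is diegetic: ambient/room sound belonging to the story's physical space.

non-diegetic, diegetic, diegetic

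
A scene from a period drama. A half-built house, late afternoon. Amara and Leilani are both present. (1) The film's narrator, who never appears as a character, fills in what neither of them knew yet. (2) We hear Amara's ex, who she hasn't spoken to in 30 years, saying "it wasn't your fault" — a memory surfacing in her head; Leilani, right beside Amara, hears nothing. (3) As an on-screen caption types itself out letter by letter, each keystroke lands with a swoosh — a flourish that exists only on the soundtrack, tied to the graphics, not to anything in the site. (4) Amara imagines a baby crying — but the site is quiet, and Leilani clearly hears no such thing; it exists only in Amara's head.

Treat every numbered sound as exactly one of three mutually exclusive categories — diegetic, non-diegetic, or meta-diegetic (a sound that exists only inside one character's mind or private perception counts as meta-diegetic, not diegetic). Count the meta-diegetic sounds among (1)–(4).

2

Sound (1): external voice-over — not a character, not heard by anyone in the scene, so non-diegetic.
(2) the voice is a memory playing only inside Amara's mind; Leilani can't hear it → meta-diegetic.
Sound (3): sound married to a title/caption — outside the diegesis by definition, so non-diegetic.
Sound (4): the sound is imagined by Amara; nothing in the story world is producing it and Leilani can't hear it, so meta-diegetic.
Meta-diegetic: (2), (4) — that's 2.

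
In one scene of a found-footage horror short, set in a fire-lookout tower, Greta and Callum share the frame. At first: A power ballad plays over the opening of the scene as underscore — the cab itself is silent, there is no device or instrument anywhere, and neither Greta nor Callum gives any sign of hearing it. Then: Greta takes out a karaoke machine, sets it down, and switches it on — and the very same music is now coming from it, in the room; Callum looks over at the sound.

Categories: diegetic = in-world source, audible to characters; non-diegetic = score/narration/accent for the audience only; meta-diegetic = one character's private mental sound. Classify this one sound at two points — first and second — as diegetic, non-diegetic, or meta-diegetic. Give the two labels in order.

First: no in-world source exists and no character can hear it — underscore → non-diegetic.
Second: a karaoke machine is now a real source in the story world and the characters hear it → diegetic.

non-diegetic, diegetic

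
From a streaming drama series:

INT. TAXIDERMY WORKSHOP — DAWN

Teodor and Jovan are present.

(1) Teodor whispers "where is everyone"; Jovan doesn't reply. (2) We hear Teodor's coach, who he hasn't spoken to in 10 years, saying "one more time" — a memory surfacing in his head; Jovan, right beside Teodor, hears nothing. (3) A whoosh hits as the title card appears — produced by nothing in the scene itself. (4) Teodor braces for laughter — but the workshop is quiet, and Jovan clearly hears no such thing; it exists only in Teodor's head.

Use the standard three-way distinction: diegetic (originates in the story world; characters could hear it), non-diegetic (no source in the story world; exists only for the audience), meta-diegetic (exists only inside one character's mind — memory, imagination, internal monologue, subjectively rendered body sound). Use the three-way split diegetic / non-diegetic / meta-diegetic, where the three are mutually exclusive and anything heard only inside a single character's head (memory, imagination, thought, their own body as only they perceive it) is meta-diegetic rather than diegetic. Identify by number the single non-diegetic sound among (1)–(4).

(1) is diegetic: spoken by a character present in the story world.
(2) the voice is a memory playing only inside Teodor's mind; Jovan can't hear it → meta-diegetic.
Sound (3): it's a sound-design accent with no in-world source; no one in the scene can hear it, so non-diegetic.
Sound (4): the sound is imagined by Teodor; nothing in the story world is producing it and Jovan can't hear it, so meta-diegetic.
Only (3) is non-diegetic.

3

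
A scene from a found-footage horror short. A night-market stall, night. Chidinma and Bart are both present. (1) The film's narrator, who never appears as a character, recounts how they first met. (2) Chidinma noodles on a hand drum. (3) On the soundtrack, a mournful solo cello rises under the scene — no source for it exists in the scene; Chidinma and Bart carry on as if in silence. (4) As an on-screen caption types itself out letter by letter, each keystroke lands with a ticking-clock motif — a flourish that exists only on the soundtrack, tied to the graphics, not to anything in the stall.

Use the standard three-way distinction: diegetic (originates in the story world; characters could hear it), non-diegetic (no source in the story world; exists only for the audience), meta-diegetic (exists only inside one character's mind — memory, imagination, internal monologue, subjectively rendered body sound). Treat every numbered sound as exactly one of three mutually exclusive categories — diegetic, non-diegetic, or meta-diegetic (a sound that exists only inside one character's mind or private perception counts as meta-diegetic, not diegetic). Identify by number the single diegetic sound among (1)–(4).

(1) the narrator exists outside the story world, addressing only the audience → non-diegetic.
Sound (2): the instrument and the performer are both in the scene, so diegetic.
Sound (3): nothing in the stall produces it and the characters don't hear it — pure soundtrack, so non-diegetic.
(4) it accompanies on-screen graphics, not anything inside the story world → non-diegetic.
Only (2) is diegetic.

2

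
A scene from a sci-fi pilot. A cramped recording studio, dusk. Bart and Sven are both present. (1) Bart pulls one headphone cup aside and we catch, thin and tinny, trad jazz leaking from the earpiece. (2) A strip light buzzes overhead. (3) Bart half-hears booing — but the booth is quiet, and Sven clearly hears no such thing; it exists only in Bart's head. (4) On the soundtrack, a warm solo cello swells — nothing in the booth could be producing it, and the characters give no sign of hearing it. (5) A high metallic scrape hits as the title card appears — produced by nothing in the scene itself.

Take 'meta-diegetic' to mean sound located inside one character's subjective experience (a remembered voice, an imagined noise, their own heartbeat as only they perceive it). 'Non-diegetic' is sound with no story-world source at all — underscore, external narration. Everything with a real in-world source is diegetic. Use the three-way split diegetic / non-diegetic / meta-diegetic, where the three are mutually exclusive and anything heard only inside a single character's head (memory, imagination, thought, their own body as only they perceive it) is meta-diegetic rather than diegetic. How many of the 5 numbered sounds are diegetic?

2

(1) is diegetic: it's leaking from a physical pair of headphones in the scene.
(2) it's the actual ambient sound of the location → diegetic.
(3) the sound is imagined by Bart; nothing in the story world is producing it and Sven can't hear it → meta-diegetic.
(4) is non-diegetic: score with no on-screen or off-screen source; it exists for the audience alone.
(5) an editorial stinger — it belongs to the cut, not the story world → non-diegetic.
Diegetic: (1), (2) — that's 2.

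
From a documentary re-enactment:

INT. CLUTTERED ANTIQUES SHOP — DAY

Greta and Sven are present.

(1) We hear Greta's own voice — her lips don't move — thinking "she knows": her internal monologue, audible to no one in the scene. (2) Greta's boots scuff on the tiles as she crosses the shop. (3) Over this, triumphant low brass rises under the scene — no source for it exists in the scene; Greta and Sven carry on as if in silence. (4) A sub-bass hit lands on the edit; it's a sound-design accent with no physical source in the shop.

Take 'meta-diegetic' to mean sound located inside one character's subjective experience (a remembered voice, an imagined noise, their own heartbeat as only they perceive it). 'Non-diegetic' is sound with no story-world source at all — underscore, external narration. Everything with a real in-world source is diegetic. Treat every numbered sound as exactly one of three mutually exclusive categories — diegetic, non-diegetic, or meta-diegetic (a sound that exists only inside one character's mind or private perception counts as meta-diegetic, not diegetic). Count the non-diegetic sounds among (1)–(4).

2

(1) Greta's thought-voice: a private mental sound no other character can hear → meta-diegetic.
Sound (2): it's the physical sound of Greta moving in the space, so diegetic.
(3) it has no source in the story world and no character can hear it — it's underscore → non-diegetic.
(4) is non-diegetic: it's a sound-design accent with no in-world source; no one in the scene can hear it.
So 2 of the 4 are non-diegetic: (3), (4).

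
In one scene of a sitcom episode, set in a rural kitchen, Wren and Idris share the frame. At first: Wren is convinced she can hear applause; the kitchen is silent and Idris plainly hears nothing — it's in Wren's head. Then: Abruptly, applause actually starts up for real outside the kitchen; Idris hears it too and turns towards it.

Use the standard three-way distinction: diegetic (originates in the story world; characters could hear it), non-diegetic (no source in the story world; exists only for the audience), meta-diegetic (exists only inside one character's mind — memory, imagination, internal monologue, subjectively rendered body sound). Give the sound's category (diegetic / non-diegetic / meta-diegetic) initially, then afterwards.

meta-diegetic, diegetic

Initially: only Wren 'hears' it — imagined, in her mind → meta-diegetic.
Afterwards: now there's a real external source and Idris hears it too — in the story world → diegetic.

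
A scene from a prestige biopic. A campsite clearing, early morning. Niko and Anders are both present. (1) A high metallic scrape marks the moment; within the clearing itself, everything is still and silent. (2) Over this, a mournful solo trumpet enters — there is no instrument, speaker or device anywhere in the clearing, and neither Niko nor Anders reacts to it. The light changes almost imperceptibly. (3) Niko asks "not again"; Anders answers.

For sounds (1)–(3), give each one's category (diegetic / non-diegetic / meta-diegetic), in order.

non-diegetic, non-diegetic, diegetic

(1) an editorial stinger — it belongs to the cut, not the story world → non-diegetic.
(2) score with no on-screen or off-screen source; it exists for the audience alone → non-diegetic.
(3) spoken by a character present in the story world → diegetic.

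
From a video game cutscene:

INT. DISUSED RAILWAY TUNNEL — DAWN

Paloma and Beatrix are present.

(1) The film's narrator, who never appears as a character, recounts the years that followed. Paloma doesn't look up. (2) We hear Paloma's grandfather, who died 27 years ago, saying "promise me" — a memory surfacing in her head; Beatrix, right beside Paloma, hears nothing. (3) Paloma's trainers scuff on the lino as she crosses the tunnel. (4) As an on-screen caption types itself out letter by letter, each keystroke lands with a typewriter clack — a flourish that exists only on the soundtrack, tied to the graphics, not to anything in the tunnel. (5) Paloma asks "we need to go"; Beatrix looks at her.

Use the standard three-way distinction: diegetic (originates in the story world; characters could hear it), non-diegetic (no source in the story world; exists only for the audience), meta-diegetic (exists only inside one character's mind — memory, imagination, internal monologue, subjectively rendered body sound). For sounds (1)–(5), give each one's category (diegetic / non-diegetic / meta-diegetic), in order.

non-diegetic, meta-diegetic, diegetic, non-diegetic, diegetic

Sound (1): the narrator exists outside the story world, addressing only the audience, so non-diegetic.
(2) is meta-diegetic: it's Paloma's recollection rendered as sound; the other character can't hear it.
(3) Paloma's footsteps are produced in the story world → diegetic.
(4) is non-diegetic: sound married to a title/caption — outside the diegesis by definition.
(5) on-screen dialogue — Paloma speaks and Beatrix is there to hear → diegetic.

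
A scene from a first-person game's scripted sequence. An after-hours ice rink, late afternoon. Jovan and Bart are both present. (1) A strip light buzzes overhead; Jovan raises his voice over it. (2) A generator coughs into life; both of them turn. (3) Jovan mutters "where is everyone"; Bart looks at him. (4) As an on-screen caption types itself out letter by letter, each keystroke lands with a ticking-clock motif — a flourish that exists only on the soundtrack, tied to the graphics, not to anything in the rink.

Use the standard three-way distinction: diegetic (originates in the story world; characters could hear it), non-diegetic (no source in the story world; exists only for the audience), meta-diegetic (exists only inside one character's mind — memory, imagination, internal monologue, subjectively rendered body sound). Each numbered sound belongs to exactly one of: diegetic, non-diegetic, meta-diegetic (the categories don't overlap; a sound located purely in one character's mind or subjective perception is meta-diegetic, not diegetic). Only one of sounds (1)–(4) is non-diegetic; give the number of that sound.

4

Sound (1): ambient/room sound belonging to the story's physical space, so diegetic.
(2) is diegetic: the sound comes from a generator physically present in the location.
Sound (3): on-screen dialogue — Jovan speaks and Bart is there to hear, so diegetic.
Sound (4): the caption isn't part of the story world, so neither is the sound tied to it, so non-diegetic.
Only (4) is non-diegetic.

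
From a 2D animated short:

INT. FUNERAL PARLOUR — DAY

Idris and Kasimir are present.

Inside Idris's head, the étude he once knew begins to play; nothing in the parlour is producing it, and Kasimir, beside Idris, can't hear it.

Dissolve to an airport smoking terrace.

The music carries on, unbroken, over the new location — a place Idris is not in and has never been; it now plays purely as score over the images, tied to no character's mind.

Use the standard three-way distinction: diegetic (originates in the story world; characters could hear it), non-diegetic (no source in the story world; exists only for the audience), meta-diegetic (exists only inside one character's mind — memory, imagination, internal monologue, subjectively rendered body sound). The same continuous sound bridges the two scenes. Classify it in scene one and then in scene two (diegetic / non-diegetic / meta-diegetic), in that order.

meta-diegetic, non-diegetic

Scene one: the music exists only inside Idris's mind; Kasimir can't hear it → meta-diegetic.
Scene two: it's detached from Idris entirely and plays over unrelated images with no in-world source — conventional underscore → non-diegetic.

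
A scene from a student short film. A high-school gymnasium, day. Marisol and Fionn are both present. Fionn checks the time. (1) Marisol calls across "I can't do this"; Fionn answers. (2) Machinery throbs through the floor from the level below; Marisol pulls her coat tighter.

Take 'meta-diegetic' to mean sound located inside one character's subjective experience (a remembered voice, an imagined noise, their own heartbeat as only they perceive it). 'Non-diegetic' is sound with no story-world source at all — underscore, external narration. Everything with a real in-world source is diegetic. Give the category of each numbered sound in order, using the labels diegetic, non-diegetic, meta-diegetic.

(1) spoken by a character present in the story world → diegetic.
(2) is diegetic: it's the actual ambient sound of the location.

diegetic, diegetic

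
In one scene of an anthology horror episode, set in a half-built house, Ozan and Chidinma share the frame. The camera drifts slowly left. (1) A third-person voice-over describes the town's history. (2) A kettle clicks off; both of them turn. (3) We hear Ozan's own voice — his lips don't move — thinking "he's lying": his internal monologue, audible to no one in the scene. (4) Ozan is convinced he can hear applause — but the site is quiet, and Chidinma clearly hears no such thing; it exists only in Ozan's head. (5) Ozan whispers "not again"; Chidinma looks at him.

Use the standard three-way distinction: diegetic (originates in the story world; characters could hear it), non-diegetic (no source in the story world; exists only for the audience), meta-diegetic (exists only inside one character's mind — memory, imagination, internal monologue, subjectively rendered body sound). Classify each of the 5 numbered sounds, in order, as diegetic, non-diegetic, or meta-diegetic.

non-diegetic, diegetic, meta-diegetic, meta-diegetic, diegetic

Sound (1): the narrator exists outside the story world, addressing only the audience, so non-diegetic.
Sound (2): an in-world source (a kettle); characters could hear it, so diegetic.
(3) Ozan's thought-voice: a private mental sound no other character can hear → meta-diegetic.
(4) is meta-diegetic: the sound is imagined by Ozan; nothing in the story world is producing it and Chidinma can't hear it.
Sound (5): on-screen dialogue — Ozan speaks and Chidinma is there to hear, so diegetic.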